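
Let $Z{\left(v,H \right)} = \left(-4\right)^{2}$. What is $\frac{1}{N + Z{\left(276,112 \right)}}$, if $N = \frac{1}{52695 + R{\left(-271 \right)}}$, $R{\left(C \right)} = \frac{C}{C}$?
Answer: $\frac{52696}{843137} \approx 0.0625$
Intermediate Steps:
$R{\left(C \right)} = 1$
$Z{\left(v,H \right)} = 16$
$N = \frac{1}{52696}$ ($N = \frac{1}{52695 + 1} = \frac{1}{52696} \approx 1.8977 \cdot 10^{-5}$)
$\frac{1}{N + Z{\left(276,112 \right)}} = \frac{1}{\frac{1}{52696} + 16} = \frac{1}{\frac{843137}{52696}} = \frac{52696}{843137}$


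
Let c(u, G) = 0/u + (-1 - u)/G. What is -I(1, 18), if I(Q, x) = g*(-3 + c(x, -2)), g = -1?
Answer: 13/2 ≈ 6.5000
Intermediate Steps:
c(u, G) = (-1 - u)/G (c(u, G) = 0 + (-1 - u)/G = (-1 - u)/G)
I(Q, x) = 5/2 - x/2 (I(Q, x) = -(-3 + (-1 - x)/(-2)) = -(-3 - (-1 - x)/2) = -(-3 + (1/2 + x/2)) = -(-5/2 + x/2) = 5/2 - x/2)
-I(1, 18) = -(5/2 - 1/2*18) = -(5/2 - 9) = -1*(-13/2) = 13/2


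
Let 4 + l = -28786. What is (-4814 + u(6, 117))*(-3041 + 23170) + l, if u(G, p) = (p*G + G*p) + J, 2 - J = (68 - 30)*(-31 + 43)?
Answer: -77807246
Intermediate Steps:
J = -454 (J = 2 - (68 - 30)*(-31 + 43) = 2 - 38*12 = 2 - 1*456 = 2 - 456 = -454)
u(G, p) = -454 + 2*G*p (u(G, p) = (p*G + G*p) - 454 = (G*p + G*p) - 454 = 2*G*p - 454 = -454 + 2*G*p)
l = -28790 (l = -4 - 28786 = -28790)
(-4814 + u(6, 117))*(-3041 + 23170) + l = (-4814 + (-454 + 2*6*117))*(-3041 + 23170) - 28790 = (-4814 + (-454 + 1404))*20129 - 28790 = (-4814 + 950)*20129 - 28790 = -3864*20129 - 28790 = -77778456 - 28790 = -77807246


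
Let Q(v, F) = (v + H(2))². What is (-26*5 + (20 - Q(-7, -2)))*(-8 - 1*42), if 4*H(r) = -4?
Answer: 8700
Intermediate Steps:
H(r) = -1 (H(r) = (¼)*(-4) = -1)
Q(v, F) = (-1 + v)² (Q(v, F) = (v - 1)² = (-1 + v)²)
(-26*5 + (20 - Q(-7, -2)))*(-8 - 1*42) = (-26*5 + (20 - (-1 - 7)²))*(-8 - 1*42) = (-130 + (20 - 1*(-8)²))*(-8 - 42) = (-130 + (20 - 1*64))*(-50) = (-130 + (20 - 64))*(-50) = (-130 - 44)*(-50) = -174*(-50) = 8700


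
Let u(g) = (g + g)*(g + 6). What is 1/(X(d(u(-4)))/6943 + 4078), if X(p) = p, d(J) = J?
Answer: 6943/28313538 ≈ 0.00024522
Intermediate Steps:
u(g) = 2*g*(6 + g) (u(g) = (2*g)*(6 + g) = 2*g*(6 + g))
1/(X(d(u(-4)))/6943 + 4078) = 1/((2*(-4)*(6 - 4))/6943 + 4078) = 1/((2*(-4)*2)*(1/6943) + 4078) = 1/(-16*1/6943 + 4078) = 1/(-16/6943 + 4078) = 1/(28313538/6943) = 6943/28313538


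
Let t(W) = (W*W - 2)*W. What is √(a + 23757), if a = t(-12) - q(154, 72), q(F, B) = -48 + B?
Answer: √22029 ≈ 148.42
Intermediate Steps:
t(W) = W*(-2 + W²) (t(W) = (W² - 2)*W = (-2 + W²)*W = W*(-2 + W²))
a = -1728 (a = -12*(-2 + (-12)²) - (-48 + 72) = -12*(-2 + 144) - 1*24 = -12*142 - 24 = -1704 - 24 = -1728)
√(a + 23757) = √(-1728 + 23757) = √22029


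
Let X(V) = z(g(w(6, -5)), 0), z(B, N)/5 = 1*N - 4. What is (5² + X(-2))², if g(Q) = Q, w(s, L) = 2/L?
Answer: 25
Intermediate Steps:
z(B, N) = -20 + 5*N (z(B, N) = 5*(1*N - 4) = 5*(N - 4) = 5*(-4 + N) = -20 + 5*N)
X(V) = -20 (X(V) = -20 + 5*0 = -20 + 0 = -20)
(5² + X(-2))² = (5² - 20)² = (25 - 20)² = 5² = 25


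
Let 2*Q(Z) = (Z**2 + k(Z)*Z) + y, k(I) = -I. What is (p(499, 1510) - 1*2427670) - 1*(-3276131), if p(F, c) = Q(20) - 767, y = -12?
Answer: 847688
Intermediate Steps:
Q(Z) = -6 (Q(Z) = ((Z**2 + (-Z)*Z) - 12)/2 = ((Z**2 - Z**2) - 12)/2 = (0 - 12)/2 = (1/2)*(-12) = -6)
p(F, c) = -773 (p(F, c) = -6 - 767 = -773)
(p(499, 1510) - 1*2427670) - 1*(-3276131) = (-773 - 1*2427670) - 1*(-3276131) = (-773 - 2427670) + 3276131 = -2428443 + 3276131 = 847688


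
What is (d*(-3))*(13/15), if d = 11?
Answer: -143/5 ≈ -28.600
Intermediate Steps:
(d*(-3))*(13/15) = (11*(-3))*(13/15) = -429/15 = -33*13/15 = -143/5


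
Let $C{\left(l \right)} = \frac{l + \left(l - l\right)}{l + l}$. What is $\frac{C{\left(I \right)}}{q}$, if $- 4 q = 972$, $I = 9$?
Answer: $- \frac{1}{486} \approx -0.0020576$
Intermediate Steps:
$q = -243$ ($q = \left(- \frac{1}{4}\right) 972 = -243$)
$C{\left(l \right)} = \frac{1}{2}$ ($C{\left(l \right)} = \frac{l + 0}{2 l} = l \frac{1}{2 l} = \frac{1}{2}$)
$\frac{C{\left(I \right)}}{q} = \frac{1}{2 \left(-243\right)} = \frac{1}{2} \left(- \frac{1}{243}\right) = - \frac{1}{486}$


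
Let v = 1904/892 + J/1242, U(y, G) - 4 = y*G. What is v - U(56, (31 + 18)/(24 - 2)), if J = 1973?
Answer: -380840975/3046626 ≈ -125.00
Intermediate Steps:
U(y, G) = 4 + G*y (U(y, G) = 4 + y*G = 4 + G*y)
v = 1031171/276966 (v = 1904/892 + 1973/1242 = 1904*(1/892) + 1973*(1/1242) = 476/223 + 1973/1242 = 1031171/276966 ≈ 3.7231)
v - U(56, (31 + 18)/(24 - 2)) = 1031171/276966 - (4 + ((31 + 18)/(24 - 2))*56) = 1031171/276966 - (4 + (49/22)*56) = 1031171/276966 - (4 + 1372/11) = 1031171/276966 - 1*1416/11 = 1031171/276966 - 1416/11 = -380840975/3046626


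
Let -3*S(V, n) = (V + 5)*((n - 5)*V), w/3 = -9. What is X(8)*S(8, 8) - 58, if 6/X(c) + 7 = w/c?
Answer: 178/83 ≈ 2.1446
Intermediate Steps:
w = -27 (w = 3*(-9) = -27)
X(c) = 6/(-7 - 27/c)
S(V, n) = -V*(-5 + n)*(5 + V)/3 (S(V, n) = -(V + 5)*(n - 5)*V/3 = -(5 + V)*(-5 + n)*V/3 = -(5 + V)*V*(-5 + n)/3 = -V*(-5 + n)*(5 + V)/3)
X(8)*S(8, 8) - 58 = (-6*8/(27 + 7*8))*((⅓)*8*(25 - 5*8 + 5*8 - 1*8*8)) - 58 = (-6*8/(27 + 56))*((⅓)*8*(25 - 40 + 40 - 64)) - 58 = (-6*8/83)*((⅓)*8*(-39)) - 58 = -6*8*1/83*(-104) - 58 = -48/83*(-104) - 58 = 4992/83 - 58 = 178/83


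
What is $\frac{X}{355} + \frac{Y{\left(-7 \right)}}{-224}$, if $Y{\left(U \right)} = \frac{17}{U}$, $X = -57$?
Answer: $- \frac{83341}{556640} \approx -0.14972$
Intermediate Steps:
$\frac{X}{355} + \frac{Y{\left(-7 \right)}}{-224} = - \frac{57}{355} + \frac{17 \frac{1}{-7}}{-224} = \left(-57\right) \frac{1}{355} + 17 \left(- \frac{1}{7}\right) \left(- \frac{1}{224}\right) = - \frac{57}{355} - - \frac{17}{1568} = - \frac{57}{355} + \frac{17}{1568} = - \frac{83341}{556640}$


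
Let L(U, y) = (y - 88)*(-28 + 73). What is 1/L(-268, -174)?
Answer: -1/11790 ≈ -8.4818e-5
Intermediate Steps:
L(U, y) = -3960 + 45*y (L(U, y) = (-88 + y)*45 = -3960 + 45*y)
1/L(-268, -174) = 1/(-3960 + 45*(-174)) = 1/(-3960 - 7830) = 1/(-11790) = -1/11790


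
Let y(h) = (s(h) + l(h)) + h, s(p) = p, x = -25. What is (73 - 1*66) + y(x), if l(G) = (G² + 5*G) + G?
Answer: 432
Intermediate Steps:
l(G) = G² + 6*G
y(h) = 2*h + h*(6 + h) (y(h) = (h + h*(6 + h)) + h = 2*h + h*(6 + h))
(73 - 1*66) + y(x) = (73 - 1*66) - 25*(8 - 25) = (73 - 66) - 25*(-17) = 7 + 425 = 432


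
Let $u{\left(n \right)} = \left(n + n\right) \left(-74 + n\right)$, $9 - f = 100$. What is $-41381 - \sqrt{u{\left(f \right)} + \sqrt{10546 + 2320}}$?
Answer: $-41381 - \sqrt{30030 + \sqrt{12866}} \approx -41555.0$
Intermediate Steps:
$f = -91$ ($f = 9 - 100 = -91$)
$u{\left(n \right)} = 2 n \left(-74 + n\right)$
$-41381 - \sqrt{u{\left(f \right)} + \sqrt{10546 + 2320}} = -41381 - \sqrt{2 \left(-91\right) \left(-74 - 91\right) + \sqrt{10546 + 2320}} = -41381 - \sqrt{2 \left(-91\right) \left(-165\right) + \sqrt{12866}} = -41381 - \sqrt{30030 + \sqrt{12866}}$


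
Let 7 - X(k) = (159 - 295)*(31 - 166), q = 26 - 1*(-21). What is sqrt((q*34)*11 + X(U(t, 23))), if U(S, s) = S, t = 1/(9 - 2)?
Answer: 5*I*sqrt(31) ≈ 27.839*I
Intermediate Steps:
q = 47 (q = 26 + 21 = 47)
t = 1/7 ≈ 0.14286
X(k) = -18353 (X(k) = 7 - (159 - 295)*(31 - 166) = 7 - (-136)*(-135) = 7 - 1*18360 = 7 - 18360 = -18353)
sqrt((q*34)*11 + X(U(t, 23))) = sqrt((47*34)*11 - 18353) = sqrt(1598*11 - 18353) = sqrt(17578 - 18353) = sqrt(-775) = 5*I*sqrt(31)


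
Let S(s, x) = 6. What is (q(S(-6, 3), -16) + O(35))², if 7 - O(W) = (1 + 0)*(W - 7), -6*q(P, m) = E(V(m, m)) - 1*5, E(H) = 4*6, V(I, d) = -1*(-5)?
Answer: 21025/36 ≈ 584.03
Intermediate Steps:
V(I, d) = 5
E(H) = 24
q(P, m) = -19/6 (q(P, m) = -(24 - 1*5)/6 = -(24 - 5)/6 = -⅙*19 = -19/6)
O(W) = 14 - W (O(W) = 7 - (1 + 0)*(W - 7) = 7 - (-7 + W) = 7 + (7 - W) = 14 - W)
(q(S(-6, 3), -16) + O(35))² = (-19/6 + (14 - 1*35))² = (-19/6 + (14 - 35))² = (-19/6 - 21)² = (-145/6)² = 21025/36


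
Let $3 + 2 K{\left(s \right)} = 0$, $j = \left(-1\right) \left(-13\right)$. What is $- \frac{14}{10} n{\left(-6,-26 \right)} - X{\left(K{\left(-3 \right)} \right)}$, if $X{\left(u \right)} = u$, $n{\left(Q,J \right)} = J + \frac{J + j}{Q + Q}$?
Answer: $\frac{2183}{60} \approx 36.383$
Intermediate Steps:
$j = 13$
$K{\left(s \right)} = - \frac{3}{2}$ ($K{\left(s \right)} = - \frac{3}{2} + \frac{1}{2} \cdot 0 = - \frac{3}{2} + 0 = - \frac{3}{2}$)
$n{\left(Q,J \right)} = J + \frac{13 + J}{2 Q}$ ($n{\left(Q,J \right)} = J + \frac{J + 13}{Q + Q} = J + \frac{13 + J}{2 Q}$)
$- \frac{14}{10} n{\left(-6,-26 \right)} - X{\left(K{\left(-3 \right)} \right)} = - \frac{14}{10} \frac{13 - 26 + 2 \left(-26\right) \left(-6\right)}{2 \left(-6\right)} - - \frac{3}{2} = \left(-14\right) \frac{1}{10} \cdot \frac{1}{2} \left(- \frac{1}{6}\right) \left(13 - 26 + 312\right) + \frac{3}{2} = - \frac{7 \cdot \frac{1}{2} \left(- \frac{1}{6}\right) 299}{5} + \frac{3}{2} = \left(- \frac{7}{5}\right) \left(- \frac{299}{12}\right) + \frac{3}{2} = \frac{2093}{60} + \frac{3}{2} = \frac{2183}{60}$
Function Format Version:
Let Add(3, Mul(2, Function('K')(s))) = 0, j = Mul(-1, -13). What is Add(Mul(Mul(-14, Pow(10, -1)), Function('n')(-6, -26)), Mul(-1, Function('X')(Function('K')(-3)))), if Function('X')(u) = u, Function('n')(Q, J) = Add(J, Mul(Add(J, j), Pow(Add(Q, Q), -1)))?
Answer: Rational(2183, 60) ≈ 36.383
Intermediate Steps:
j = 13
Function('K')(s) = Rational(-3, 2) (Function('K')(s) = Add(Rational(-3, 2), Mul(Rational(1, 2), 0)) = Add(Rational(-3, 2), 0) = Rational(-3, 2))
Function('n')(Q, J) = Add(J, Mul(Rational(1, 2), Pow(Q, -1), Add(13, J))) (Function('n')(Q, J) = Add(J, Mul(Add(J, 13), Pow(Add(Q, Q), -1))) = Add(J, Mul(Add(13, J), Pow(Mul(2, Q), -1))) = Add(J, Mul(Add(13, J), Mul(Rational(1, 2), Pow(Q, -1)))) = Add(J, Mul(Rational(1, 2), Pow(Q, -1), Add(13, J))))
Add(Mul(Mul(-14, Pow(10, -1)), Function('n')(-6, -26)), Mul(-1, Function('X')(Function('K')(-3)))) = Add(Mul(Mul(-14, Pow(10, -1)), Mul(Rational(1, 2), Pow(-6, -1), Add(13, -26, Mul(2, -26, -6)))), Mul(-1, Rational(-3, 2))) = Add(Mul(Mul(-14, Rational(1, 10)), Mul(Rational(1, 2), Rational(-1, 6), Add(13, -26, 312))), Rational(3, 2)) = Add(Mul(Rational(-7, 5), Mul(Rational(1, 2), Rational(-1, 6), 299)), Rational(3, 2)) = Add(Mul(Rational(-7, 5), Rational(-299, 12)), Rational(3, 2)) = Add(Rational(2093, 60), Rational(3, 2)) = Rational(2183, 60)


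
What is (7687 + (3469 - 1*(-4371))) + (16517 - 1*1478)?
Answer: 30566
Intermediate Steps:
(7687 + (3469 - 1*(-4371))) + (16517 - 1*1478) = (7687 + (3469 + 4371)) + (16517 - 1478) = (7687 + 7840) + 15039 = 15527 + 15039 = 30566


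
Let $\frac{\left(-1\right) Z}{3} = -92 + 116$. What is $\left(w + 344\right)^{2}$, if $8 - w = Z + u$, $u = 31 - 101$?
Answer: $244036$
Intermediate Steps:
$u = -70$
$Z = -72$ ($Z = - 3 \left(-92 + 116\right) = \left(-3\right) 24 = -72$)
$w = 150$ ($w = 8 - \left(-72 - 70\right) = 8 - -142 = 8 + 142 = 150$)
$\left(w + 344\right)^{2} = \left(150 + 344\right)^{2} = 494^{2} = 244036$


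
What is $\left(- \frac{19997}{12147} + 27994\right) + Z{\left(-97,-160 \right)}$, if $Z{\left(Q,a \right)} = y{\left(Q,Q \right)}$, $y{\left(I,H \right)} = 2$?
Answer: $\frac{340047415}{12147} \approx 27994.0$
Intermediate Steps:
$Z{\left(Q,a \right)} = 2$
$\left(- \frac{19997}{12147} + 27994\right) + Z{\left(-97,-160 \right)} = \left(- \frac{19997}{12147} + 27994\right) + 2 = \frac{340023121}{12147} + 2 = \frac{340047415}{12147}$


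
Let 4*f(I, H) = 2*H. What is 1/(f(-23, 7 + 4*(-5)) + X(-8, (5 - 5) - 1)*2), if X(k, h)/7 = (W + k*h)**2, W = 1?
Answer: 2/2255 ≈ 0.00088692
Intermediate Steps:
f(I, H) = H/2 (f(I, H) = (2*H)/4 = H/2)
X(k, h) = 7*(1 + h*k)**2 (X(k, h) = 7*(1 + k*h)**2 = 7*(1 + h*k)**2)
1/(f(-23, 7 + 4*(-5)) + X(-8, (5 - 5) - 1)*2) = 1/((7 + 4*(-5))/2 + (7*(1 + ((5 - 5) - 1)*(-8))**2)*2) = 1/((7 - 20)/2 + (7*(1 + (0 - 1)*(-8))**2)*2) = 1/((1/2)*(-13) + (7*(1 - 1*(-8))**2)*2) = 1/(-13/2 + (7*(1 + 8)**2)*2) = 1/(-13/2 + (7*9**2)*2) = 1/(-13/2 + (7*81)*2) = 1/(-13/2 + 567*2) = 1/(-13/2 + 1134) = 1/(2255/2) = 2/2255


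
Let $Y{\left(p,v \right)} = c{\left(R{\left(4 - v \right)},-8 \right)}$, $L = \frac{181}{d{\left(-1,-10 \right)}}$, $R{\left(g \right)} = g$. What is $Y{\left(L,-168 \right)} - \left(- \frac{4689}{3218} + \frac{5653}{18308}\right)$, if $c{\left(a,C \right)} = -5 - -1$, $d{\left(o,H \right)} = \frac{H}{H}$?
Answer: $- \frac{84002859}{29457572} \approx -2.8517$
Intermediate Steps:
$d{\left(o,H \right)} = 1$
$c{\left(a,C \right)} = -4$ ($c{\left(a,C \right)} = -5 + 1 = -4$)
$L = 181$ ($L = \frac{181}{1} = 181 \cdot 1 = 181$)
$Y{\left(p,v \right)} = -4$
$Y{\left(L,-168 \right)} - \left(- \frac{4689}{3218} + \frac{5653}{18308}\right) = -4 - \left(- \frac{4689}{3218} + \frac{5653}{18308}\right) = -4 - - \frac{33827429}{29457572} = -4 + \left(\frac{4689}{3218} - \frac{5653}{18308}\right) = -4 + \frac{33827429}{29457572} = - \frac{84002859}{29457572}$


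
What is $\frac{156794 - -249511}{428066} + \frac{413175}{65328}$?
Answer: $\frac{33901543765}{4660782608} \approx 7.2738$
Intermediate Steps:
$\frac{156794 - -249511}{428066} + \frac{413175}{65328} = \left(156794 + 249511\right) \frac{1}{428066} + 413175 \cdot \frac{1}{65328} = 406305 \cdot \frac{1}{428066} + \frac{137725}{21776} = \frac{406305}{428066} + \frac{137725}{21776} = \frac{33901543765}{4660782608}$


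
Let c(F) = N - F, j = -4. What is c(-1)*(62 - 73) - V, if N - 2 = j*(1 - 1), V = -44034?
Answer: 44001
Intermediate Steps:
N = 2 (N = 2 - 4*(1 - 1) = 2 - 4*0 = 2 + 0 = 2)
c(F) = 2 - F
c(-1)*(62 - 73) - V = (2 - 1*(-1))*(62 - 73) - 1*(-44034) = (2 + 1)*(-11) + 44034 = 3*(-11) + 44034 = -33 + 44034 = 44001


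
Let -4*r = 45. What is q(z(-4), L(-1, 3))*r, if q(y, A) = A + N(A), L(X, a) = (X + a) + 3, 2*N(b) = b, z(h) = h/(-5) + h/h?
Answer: -675/8 ≈ -84.375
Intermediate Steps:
z(h) = 1 - h/5 (z(h) = h*(-1/5) + 1 = -h/5 + 1 = 1 - h/5)
N(b) = b/2
L(X, a) = 3 + X + a
r = -45/4 (r = -1/4*45 = -45/4 ≈ -11.250)
q(y, A) = 3*A/2 (q(y, A) = A + A/2 = 3*A/2)
q(z(-4), L(-1, 3))*r = (3*(3 - 1 + 3)/2)*(-45/4) = ((3/2)*5)*(-45/4) = (15/2)*(-45/4) = -675/8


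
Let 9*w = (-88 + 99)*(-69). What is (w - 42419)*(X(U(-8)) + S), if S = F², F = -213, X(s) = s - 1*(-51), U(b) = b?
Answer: -5790484120/3 ≈ -1.9302e+9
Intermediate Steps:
X(s) = 51 + s (X(s) = s + 51 = 51 + s)
w = -253/3 (w = ((-88 + 99)*(-69))/9 = (11*(-69))/9 = (⅑)*(-759) = -253/3 ≈ -84.333)
S = 45369 (S = (-213)² = 45369)
(w - 42419)*(X(U(-8)) + S) = (-253/3 - 42419)*((51 - 8) + 45369) = -127510*(43 + 45369)/3 = -127510/3*45412 = -5790484120/3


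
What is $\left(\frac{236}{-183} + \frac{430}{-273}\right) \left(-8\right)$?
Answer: $\frac{127216}{5551} \approx 22.918$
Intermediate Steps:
$\left(\frac{236}{-183} + \frac{430}{-273}\right) \left(-8\right) = \left(236 \left(- \frac{1}{183}\right) + 430 \left(- \frac{1}{273}\right)\right) \left(-8\right) = \left(- \frac{236}{183} - \frac{430}{273}\right) \left(-8\right) = \left(- \frac{15902}{5551}\right) \left(-8\right) = \frac{127216}{5551}$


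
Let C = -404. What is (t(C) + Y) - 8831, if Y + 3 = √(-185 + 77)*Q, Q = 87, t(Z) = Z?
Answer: -9238 + 522*I*√3 ≈ -9238.0 + 904.13*I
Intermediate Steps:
Y = -3 + 522*I*√3 (Y = -3 + √(-185 + 77)*87 = -3 + √(-108)*87 = -3 + (6*I*√3)*87 = -3 + 522*I*√3 ≈ -3.0 + 904.13*I)
(t(C) + Y) - 8831 = (-404 + (-3 + 522*I*√3)) - 8831 = (-407 + 522*I*√3) - 8831 = -9238 + 522*I*√3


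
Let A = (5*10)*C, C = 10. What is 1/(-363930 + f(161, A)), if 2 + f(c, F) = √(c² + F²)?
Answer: -363932/132446224703 - √275921/132446224703 ≈ -2.7517e-6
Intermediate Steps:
A = 500 (A = (5*10)*10 = 50*10 = 500)
f(c, F) = -2 + √(F² + c²) (f(c, F) = -2 + √(c² + F²) = -2 + √(F² + c²))
1/(-363930 + f(161, A)) = 1/(-363930 + (-2 + √(500² + 161²))) = 1/(-363930 + (-2 + √(250000 + 25921))) = 1/(-363930 + (-2 + √275921)) = 1/(-363932 + √275921)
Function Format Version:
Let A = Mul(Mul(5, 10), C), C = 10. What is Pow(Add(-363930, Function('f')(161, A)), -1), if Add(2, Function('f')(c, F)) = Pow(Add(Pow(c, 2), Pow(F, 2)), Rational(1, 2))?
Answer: Add(Rational(-363932, 132446224703), Mul(Rational(-1, 132446224703), Pow(275921, Rational(1, 2)))) ≈ -2.7517e-6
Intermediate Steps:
A = 500 (A = Mul(Mul(5, 10), 10) = Mul(50, 10) = 500)
Function('f')(c, F) = Add(-2, Pow(Add(Pow(F, 2), Pow(c, 2)), Rational(1, 2))) (Function('f')(c, F) = Add(-2, Pow(Add(Pow(c, 2), Pow(F, 2)), Rational(1, 2))) = Add(-2, Pow(Add(Pow(F, 2), Pow(c, 2)), Rational(1, 2))))
Pow(Add(-363930, Function('f')(161, A)), -1) = Pow(Add(-363930, Add(-2, Pow(Add(Pow(500, 2), Pow(161, 2)), Rational(1, 2)))), -1) = Pow(Add(-363930, Add(-2, Pow(Add(250000, 25921), Rational(1, 2)))), -1) = Pow(Add(-363930, Add(-2, Pow(275921, Rational(1, 2)))), -1) = Pow(Add(-363932, Pow(275921, Rational(1, 2))), -1)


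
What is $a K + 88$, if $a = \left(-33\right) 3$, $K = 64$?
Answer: $-6248$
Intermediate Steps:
$a = -99$
$a K + 88 = \left(-99\right) 64 + 88 = -6336 + 88 = -6248$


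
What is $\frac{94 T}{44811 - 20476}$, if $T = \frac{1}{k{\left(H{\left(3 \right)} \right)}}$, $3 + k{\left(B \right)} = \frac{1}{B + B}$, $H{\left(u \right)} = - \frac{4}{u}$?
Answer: $- \frac{752}{657045} \approx -0.0011445$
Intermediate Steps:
$k{\left(B \right)} = -3 + \frac{1}{2 B}$ ($k{\left(B \right)} = -3 + \frac{1}{B + B} = -3 + \frac{1}{2 B}$)
$T = - \frac{8}{27}$ ($T = \frac{1}{-3 + \frac{1}{2 \left(- \frac{4}{3}\right)}} = \frac{1}{-3 + \frac{1}{2} \left(- \frac{3}{4}\right)} = \frac{1}{-3 - \frac{3}{8}} = \frac{1}{- \frac{27}{8}} = - \frac{8}{27} \approx -0.2963$)
$\frac{94 T}{44811 - 20476} = \frac{94 \left(- \frac{8}{27}\right)}{44811 - 20476} = - \frac{752}{27 \left(44811 - 20476\right)} = - \frac{752}{27 \cdot 24335} = \left(- \frac{752}{27}\right) \frac{1}{24335} = - \frac{752}{657045}$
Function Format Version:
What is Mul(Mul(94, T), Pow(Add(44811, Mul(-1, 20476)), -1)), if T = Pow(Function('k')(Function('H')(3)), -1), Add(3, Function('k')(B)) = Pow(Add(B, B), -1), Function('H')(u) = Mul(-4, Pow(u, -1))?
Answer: Rational(-752, 657045) ≈ -0.0011445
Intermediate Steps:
Function('k')(B) = Add(-3, Mul(Rational(1, 2), Pow(B, -1))) (Function('k')(B) = Add(-3, Pow(Add(B, B), -1)) = Add(-3, Pow(Mul(2, B), -1)) = Add(-3, Mul(Rational(1, 2), Pow(B, -1))))
T = Rational(-8, 27) (T = Pow(Add(-3, Mul(Rational(1, 2), Pow(Mul(-4, Pow(3, -1)), -1))), -1) = Pow(Add(-3, Mul(Rational(1, 2), Pow(Mul(-4, Rational(1, 3)), -1))), -1) = Pow(Add(-3, Mul(Rational(1, 2), Pow(Rational(-4, 3), -1))), -1) = Pow(Add(-3, Mul(Rational(1, 2), Rational(-3, 4))), -1) = Pow(Add(-3, Rational(-3, 8)), -1) = Pow(Rational(-27, 8), -1) = Rational(-8, 27) ≈ -0.29630)
Mul(Mul(94, T), Pow(Add(44811, Mul(-1, 20476)), -1)) = Mul(Mul(94, Rational(-8, 27)), Pow(Add(44811, Mul(-1, 20476)), -1)) = Mul(Rational(-752, 27), Pow(Add(44811, -20476), -1)) = Mul(Rational(-752, 27), Pow(24335, -1)) = Mul(Rational(-752, 27), Rational(1, 24335)) = Rational(-752, 657045)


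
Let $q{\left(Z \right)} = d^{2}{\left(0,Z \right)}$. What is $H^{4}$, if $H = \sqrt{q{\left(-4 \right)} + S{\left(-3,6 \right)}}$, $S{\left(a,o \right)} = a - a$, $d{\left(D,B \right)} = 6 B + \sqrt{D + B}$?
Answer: $317968 - 109824 i \approx 3.1797 \cdot 10^{5} - 1.0982 \cdot 10^{5} i$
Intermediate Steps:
$d{\left(D,B \right)} = \sqrt{B + D} + 6 B$ ($d{\left(D,B \right)} = 6 B + \sqrt{B + D} = \sqrt{B + D} + 6 B$)
$q{\left(Z \right)} = \left(\sqrt{Z} + 6 Z\right)^{2}$ ($q{\left(Z \right)} = \left(\sqrt{Z + 0} + 6 Z\right)^{2} = \left(\sqrt{Z} + 6 Z\right)^{2}$)
$S{\left(a,o \right)} = 0$
$H = 24 - 2 i$ ($H = \sqrt{\left(\sqrt{-4} + 6 \left(-4\right)\right)^{2} + 0} = \sqrt{\left(2 i - 24\right)^{2} + 0} = \sqrt{\left(-24 + 2 i\right)^{2} + 0} = \sqrt{\left(-24 + 2 i\right)^{2}} = 24 - 2 i \approx 24.0 - 2.0 i$)
$H^{4} = \left(24 - 2 i\right)^{4}$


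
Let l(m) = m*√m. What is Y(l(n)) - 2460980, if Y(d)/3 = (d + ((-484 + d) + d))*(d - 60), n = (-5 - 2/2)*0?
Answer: -2373860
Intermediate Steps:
n = 0 (n = (-5 - 2*½)*0 = (-5 - 1)*0 = -6*0 = 0)
l(m) = m^(3/2)
Y(d) = 3*(-484 + 3*d)*(-60 + d) (Y(d) = 3*((d + ((-484 + d) + d))*(d - 60)) = 3*((d + (-484 + 2*d))*(-60 + d)) = 3*((-484 + 3*d)*(-60 + d)) = 3*(-484 + 3*d)*(-60 + d))
Y(l(n)) - 2460980 = (87120 - 1992*0^(3/2) + 9*(0^(3/2))²) - 2460980 = (87120 - 1992*0 + 9*0²) - 2460980 = (87120 + 0 + 9*0) - 2460980 = (87120 + 0 + 0) - 2460980 = 87120 - 2460980 = -2373860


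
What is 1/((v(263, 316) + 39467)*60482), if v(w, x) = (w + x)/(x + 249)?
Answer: 565/1348714367188 ≈ 4.1892e-10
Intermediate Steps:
v(w, x) = (w + x)/(249 + x)
1/((v(263, 316) + 39467)*60482) = 1/(((263 + 316)/(249 + 316) + 39467)*60482) = (1/60482)/(579/565 + 39467) = (1/60482)/(22299434/565) = (565/22299434)*(1/60482) = 565/1348714367188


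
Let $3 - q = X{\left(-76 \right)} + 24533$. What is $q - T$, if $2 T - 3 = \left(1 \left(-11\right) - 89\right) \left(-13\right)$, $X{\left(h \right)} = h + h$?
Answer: $- \frac{50059}{2} \approx -25030.0$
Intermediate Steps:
$X{\left(h \right)} = 2 h$
$T = \frac{1303}{2}$ ($T = \frac{3}{2} + \frac{\left(1 \left(-11\right) - 89\right) \left(-13\right)}{2} = \frac{3}{2} + \frac{\left(-11 - 89\right) \left(-13\right)}{2} = \frac{3}{2} + \frac{\left(-100\right) \left(-13\right)}{2} = \frac{3}{2} + \frac{1}{2} \cdot 1300 = \frac{3}{2} + 650 = \frac{1303}{2} \approx 651.5$)
$q = -24378$ ($q = 3 - \left(2 \left(-76\right) + 24533\right) = 3 - \left(-152 + 24533\right) = 3 - 24381 = -24378$)
$q - T = -24378 - \frac{1303}{2} = - \frac{50059}{2}$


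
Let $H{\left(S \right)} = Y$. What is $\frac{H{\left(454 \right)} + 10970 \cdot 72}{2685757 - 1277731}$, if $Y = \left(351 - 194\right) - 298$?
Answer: $\frac{263233}{469342} \approx 0.56086$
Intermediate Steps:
$Y = -141$ ($Y = 157 - 298 = -141$)
$H{\left(S \right)} = -141$
$\frac{H{\left(454 \right)} + 10970 \cdot 72}{2685757 - 1277731} = \frac{-141 + 10970 \cdot 72}{2685757 - 1277731} = \frac{-141 + 789840}{1408026} = 789699 \cdot \frac{1}{1408026} = \frac{263233}{469342}$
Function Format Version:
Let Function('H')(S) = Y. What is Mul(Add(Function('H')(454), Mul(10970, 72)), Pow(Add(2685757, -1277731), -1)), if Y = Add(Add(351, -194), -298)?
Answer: Rational(263233, 469342) ≈ 0.56086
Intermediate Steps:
Y = -141 (Y = Add(157, -298) = -141)
Function('H')(S) = -141
Mul(Add(Function('H')(454), Mul(10970, 72)), Pow(Add(2685757, -1277731), -1)) = Mul(Add(-141, Mul(10970, 72)), Pow(Add(2685757, -1277731), -1)) = Mul(Add(-141, 789840), Pow(1408026, -1)) = Mul(789699, Rational(1, 1408026)) = Rational(263233, 469342)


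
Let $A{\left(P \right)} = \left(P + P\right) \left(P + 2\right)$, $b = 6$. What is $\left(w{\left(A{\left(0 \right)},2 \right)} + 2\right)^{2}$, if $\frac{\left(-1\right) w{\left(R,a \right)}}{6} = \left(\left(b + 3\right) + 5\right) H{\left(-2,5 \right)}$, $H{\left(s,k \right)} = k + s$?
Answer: $62500$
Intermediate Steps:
$A{\left(P \right)} = 2 P \left(2 + P\right)$
$w{\left(R,a \right)} = -252$ ($w{\left(R,a \right)} = - 6 \left(\left(6 + 3\right) + 5\right) \left(5 - 2\right) = - 6 \left(9 + 5\right) 3 = - 6 \cdot 14 \cdot 3 = \left(-6\right) 42 = -252$)
$\left(w{\left(A{\left(0 \right)},2 \right)} + 2\right)^{2} = \left(-252 + 2\right)^{2} = \left(-250\right)^{2} = 62500$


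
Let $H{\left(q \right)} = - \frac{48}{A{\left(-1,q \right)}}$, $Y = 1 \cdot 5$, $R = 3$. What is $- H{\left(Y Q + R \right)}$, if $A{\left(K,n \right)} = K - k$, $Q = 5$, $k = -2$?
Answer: $48$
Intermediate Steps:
$A{\left(K,n \right)} = 2 + K$ ($A{\left(K,n \right)} = K - -2 = K + 2 = 2 + K$)
$Y = 5$
$H{\left(q \right)} = -48$ ($H{\left(q \right)} = - \frac{48}{2 - 1} = - \frac{48}{1} = \left(-48\right) 1 = -48$)
$- H{\left(Y Q + R \right)} = \left(-1\right) \left(-48\right) = 48$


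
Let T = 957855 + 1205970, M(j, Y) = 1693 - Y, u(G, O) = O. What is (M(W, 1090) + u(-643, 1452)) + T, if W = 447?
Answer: 2165880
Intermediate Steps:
T = 2163825
(M(W, 1090) + u(-643, 1452)) + T = ((1693 - 1*1090) + 1452) + 2163825 = ((1693 - 1090) + 1452) + 2163825 = (603 + 1452) + 2163825 = 2055 + 2163825 = 2165880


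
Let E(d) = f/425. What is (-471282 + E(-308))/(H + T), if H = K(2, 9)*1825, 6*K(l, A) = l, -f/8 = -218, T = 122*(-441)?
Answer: 600879318/67821925 ≈ 8.8597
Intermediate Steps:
T = -53802
f = 1744 (f = -8*(-218) = 1744)
K(l, A) = l/6
H = 1825/3 (H = ((⅙)*2)*1825 = (⅓)*1825 = 1825/3 ≈ 608.33)
E(d) = 1744/425
(-471282 + E(-308))/(H + T) = (-471282 + 1744/425)/(1825/3 - 53802) = -200293106/(425*(-159581/3)) = -200293106/425*(-3/159581) = 600879318/67821925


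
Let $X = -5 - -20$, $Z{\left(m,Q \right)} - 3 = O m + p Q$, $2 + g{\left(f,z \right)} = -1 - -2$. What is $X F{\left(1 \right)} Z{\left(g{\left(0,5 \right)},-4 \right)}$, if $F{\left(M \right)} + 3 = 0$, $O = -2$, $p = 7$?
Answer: $1035$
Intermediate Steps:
$g{\left(f,z \right)} = -1$ ($g{\left(f,z \right)} = -2 - -1 = -2 + \left(-1 + 2\right) = -2 + 1 = -1$)
$Z{\left(m,Q \right)} = 3 - 2 m + 7 Q$ ($Z{\left(m,Q \right)} = 3 + \left(- 2 m + 7 Q\right) = 3 - 2 m + 7 Q$)
$F{\left(M \right)} = -3$ ($F{\left(M \right)} = -3 + 0 = -3$)
$X = 15$ ($X = -5 + 20 = 15$)
$X F{\left(1 \right)} Z{\left(g{\left(0,5 \right)},-4 \right)} = 15 \left(-3\right) \left(3 - -2 + 7 \left(-4\right)\right) = - 45 \left(3 + 2 - 28\right) = \left(-45\right) \left(-23\right) = 1035$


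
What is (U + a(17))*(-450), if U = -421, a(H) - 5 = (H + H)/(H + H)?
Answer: 186750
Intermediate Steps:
a(H) = 6 (a(H) = 5 + (H + H)/(H + H) = 5 + (2*H)/((2*H)) = 5 + (2*H)*(1/(2*H)) = 5 + 1 = 6)
(U + a(17))*(-450) = (-421 + 6)*(-450) = -415*(-450) = 186750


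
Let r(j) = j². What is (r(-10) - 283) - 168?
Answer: -351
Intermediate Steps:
(r(-10) - 283) - 168 = ((-10)² - 283) - 168 = (100 - 283) - 168 = -183 - 168 = -351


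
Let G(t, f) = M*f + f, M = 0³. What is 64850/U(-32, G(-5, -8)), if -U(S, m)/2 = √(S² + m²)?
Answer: -32425*√17/136 ≈ -983.03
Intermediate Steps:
M = 0
G(t, f) = f (G(t, f) = 0*f + f = 0 + f = f)
U(S, m) = -2*√(S² + m²)
64850/U(-32, G(-5, -8)) = 64850/((-2*√((-32)² + (-8)²))) = 64850/((-2*√(1024 + 64))) = 64850/((-16*√17)) = 64850*(-√17/272) = -32425*√17/136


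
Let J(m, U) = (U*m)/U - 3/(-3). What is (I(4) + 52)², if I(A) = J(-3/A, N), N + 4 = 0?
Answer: 43681/16 ≈ 2730.1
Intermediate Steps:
N = -4 (N = -4 + 0 = -4)
J(m, U) = 1 + m (J(m, U) = m - 3*(-⅓) = m + 1 = 1 + m)
I(A) = 1 - 3/A
(I(4) + 52)² = ((-3 + 4)/4 + 52)² = ((¼)*1 + 52)² = (¼ + 52)² = (209/4)² = 43681/16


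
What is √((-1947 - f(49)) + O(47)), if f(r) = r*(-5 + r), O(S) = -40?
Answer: I*√4143 ≈ 64.366*I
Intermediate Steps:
√((-1947 - f(49)) + O(47)) = √((-1947 - 49*(-5 + 49)) - 40) = √((-1947 - 49*44) - 40) = √((-1947 - 1*2156) - 40) = √((-1947 - 2156) - 40) = √(-4103 - 40) = √(-4143) = I*√4143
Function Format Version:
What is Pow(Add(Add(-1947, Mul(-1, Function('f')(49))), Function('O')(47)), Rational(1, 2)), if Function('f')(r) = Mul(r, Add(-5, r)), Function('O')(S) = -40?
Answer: Mul(I, Pow(4143, Rational(1, 2))) ≈ Mul(64.366, I)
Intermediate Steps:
Pow(Add(Add(-1947, Mul(-1, Function('f')(49))), Function('O')(47)), Rational(1, 2)) = Pow(Add(Add(-1947, Mul(-1, Mul(49, Add(-5, 49)))), -40), Rational(1, 2)) = Pow(Add(Add(-1947, Mul(-1, Mul(49, 44))), -40), Rational(1, 2)) = Pow(Add(Add(-1947, Mul(-1, 2156)), -40), Rational(1, 2)) = Pow(Add(Add(-1947, -2156), -40), Rational(1, 2)) = Pow(Add(-4103, -40), Rational(1, 2)) = Pow(-4143, Rational(1, 2)) = Mul(I, Pow(4143, Rational(1, 2)))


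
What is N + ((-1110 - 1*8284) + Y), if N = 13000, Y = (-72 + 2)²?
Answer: 8506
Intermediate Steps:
Y = 4900 (Y = (-70)² = 4900)
N + ((-1110 - 1*8284) + Y) = 13000 + ((-1110 - 1*8284) + 4900) = 13000 + ((-1110 - 8284) + 4900) = 13000 + (-9394 + 4900) = 13000 - 4494 = 8506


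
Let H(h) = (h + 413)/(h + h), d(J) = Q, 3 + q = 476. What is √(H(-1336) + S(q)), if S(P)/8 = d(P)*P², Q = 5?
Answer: √3993330125981/668 ≈ 2991.5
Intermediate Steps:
q = 473 (q = -3 + 476 = 473)
d(J) = 5
S(P) = 40*P² (S(P) = 8*(5*P²) = 40*P²)
H(h) = (413 + h)/(2*h) (H(h) = (413 + h)/((2*h)) = (413 + h)*(1/(2*h)) = (413 + h)/(2*h))
√(H(-1336) + S(q)) = √((½)*(413 - 1336)/(-1336) + 40*473²) = √((½)*(-1/1336)*(-923) + 40*223729) = √(923/2672 + 8949160) = √(23912156443/2672) = √3993330125981/668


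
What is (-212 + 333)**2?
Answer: 14641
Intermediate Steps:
(-212 + 333)**2 = 121**2 = 14641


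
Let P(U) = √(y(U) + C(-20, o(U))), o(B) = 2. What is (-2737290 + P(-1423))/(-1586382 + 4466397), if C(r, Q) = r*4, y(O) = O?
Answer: -182486/192001 + I*√167/960005 ≈ -0.95044 + 1.3461e-5*I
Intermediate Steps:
C(r, Q) = 4*r
P(U) = √(-80 + U) (P(U) = √(U + 4*(-20)) = √(U - 80) = √(-80 + U))
(-2737290 + P(-1423))/(-1586382 + 4466397) = (-2737290 + √(-80 - 1423))/(-1586382 + 4466397) = (-2737290 + √(-1503))/2880015 = (-2737290 + 3*I*√167)*(1/2880015) = -182486/192001 + I*√167/960005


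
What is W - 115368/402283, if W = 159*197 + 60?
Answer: 12624732021/402283 ≈ 31383.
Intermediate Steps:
W = 31383 (W = 31323 + 60 = 31383)
W - 115368/402283 = 31383 - 115368/402283 = 12624732021/402283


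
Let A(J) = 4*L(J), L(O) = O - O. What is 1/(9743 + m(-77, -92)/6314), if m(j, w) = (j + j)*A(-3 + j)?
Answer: 1/9743 ≈ 0.00010264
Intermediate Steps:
L(O) = 0
A(J) = 0 (A(J) = 4*0 = 0)
m(j, w) = 0 (m(j, w) = (j + j)*0 = (2*j)*0 = 0)
1/(9743 + m(-77, -92)/6314) = 1/(9743 + 0/6314) = 1/(9743 + 0*(1/6314)) = 1/(9743 + 0) = 1/9743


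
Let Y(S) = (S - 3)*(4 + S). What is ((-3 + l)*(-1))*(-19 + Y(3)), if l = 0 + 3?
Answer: 0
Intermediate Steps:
l = 3
Y(S) = (-3 + S)*(4 + S)
((-3 + l)*(-1))*(-19 + Y(3)) = ((-3 + 3)*(-1))*(-19 + (-12 + 3 + 3²)) = (0*(-1))*(-19 + (-12 + 3 + 9)) = 0*(-19 + 0) = 0*(-19) = 0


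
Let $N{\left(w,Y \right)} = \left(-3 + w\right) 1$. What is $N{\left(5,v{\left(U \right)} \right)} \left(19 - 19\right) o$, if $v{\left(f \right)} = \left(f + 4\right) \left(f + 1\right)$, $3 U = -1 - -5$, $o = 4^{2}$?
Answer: $0$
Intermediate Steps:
$o = 16$
$U = \frac{4}{3}$ ($U = \frac{-1 - -5}{3} = \frac{-1 + 5}{3} = \frac{1}{3} \cdot 4 = \frac{4}{3} \approx 1.3333$)
$v{\left(f \right)} = \left(1 + f\right) \left(4 + f\right)$ ($v{\left(f \right)} = \left(4 + f\right) \left(1 + f\right) = \left(1 + f\right) \left(4 + f\right)$)
$N{\left(w,Y \right)} = -3 + w$
$N{\left(5,v{\left(U \right)} \right)} \left(19 - 19\right) o = \left(-3 + 5\right) \left(19 - 19\right) 16 = 2 \cdot 0 \cdot 16 = 0 \cdot 16 = 0$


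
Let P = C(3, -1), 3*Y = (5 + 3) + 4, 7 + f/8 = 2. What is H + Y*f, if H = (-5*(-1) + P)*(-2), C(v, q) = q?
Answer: -168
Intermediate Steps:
f = -40 (f = -56 + 8*2 = -56 + 16 = -40)
Y = 4 (Y = ((5 + 3) + 4)/3 = (8 + 4)/3 = (⅓)*12 = 4)
P = -1
H = -8 (H = (-5*(-1) - 1)*(-2) = (5 - 1)*(-2) = 4*(-2) = -8)
H + Y*f = -8 + 4*(-40) = -8 - 160 = -168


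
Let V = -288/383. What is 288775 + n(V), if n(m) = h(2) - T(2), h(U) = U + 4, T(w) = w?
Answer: 288779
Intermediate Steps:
h(U) = 4 + U
V = -288/383 (V = -288*1/383 = -288/383 ≈ -0.75196)
n(m) = 4 (n(m) = (4 + 2) - 1*2 = 6 - 2 = 4)
288775 + n(V) = 288775 + 4 = 288779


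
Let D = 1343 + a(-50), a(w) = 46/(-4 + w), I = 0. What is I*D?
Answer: 0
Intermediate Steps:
D = 36238/27 (D = 1343 + 46/(-4 - 50) = 1343 + 46/(-54) = 1343 + 46*(-1/54) = 1343 - 23/27 = 36238/27 ≈ 1342.1)
I*D = 0*(36238/27) = 0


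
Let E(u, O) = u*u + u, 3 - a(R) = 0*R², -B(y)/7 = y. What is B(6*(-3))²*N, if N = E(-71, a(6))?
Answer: 78903720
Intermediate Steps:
B(y) = -7*y
a(R) = 3 (a(R) = 3 - 0*R² = 3 - 1*0 = 3 + 0 = 3)
E(u, O) = u + u² (E(u, O) = u² + u = u + u²)
N = 4970 (N = -71*(1 - 71) = -71*(-70) = 4970)
B(6*(-3))²*N = (-42*(-3))²*4970 = (-7*(-18))²*4970 = 126²*4970 = 15876*4970 = 78903720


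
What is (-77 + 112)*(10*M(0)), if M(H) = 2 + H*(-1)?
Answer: 700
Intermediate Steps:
M(H) = 2 - H
(-77 + 112)*(10*M(0)) = (-77 + 112)*(10*(2 - 1*0)) = 35*(10*(2 + 0)) = 35*(10*2) = 35*20 = 700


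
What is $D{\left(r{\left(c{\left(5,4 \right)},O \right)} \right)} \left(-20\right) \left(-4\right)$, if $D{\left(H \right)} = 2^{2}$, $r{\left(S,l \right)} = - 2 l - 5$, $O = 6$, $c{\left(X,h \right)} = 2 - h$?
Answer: $320$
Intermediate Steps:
$r{\left(S,l \right)} = -5 - 2 l$
$D{\left(H \right)} = 4$
$D{\left(r{\left(c{\left(5,4 \right)},O \right)} \right)} \left(-20\right) \left(-4\right) = 4 \left(-20\right) \left(-4\right) = \left(-80\right) \left(-4\right) = 320$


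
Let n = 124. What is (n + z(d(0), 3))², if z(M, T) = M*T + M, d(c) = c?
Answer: 15376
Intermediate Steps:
z(M, T) = M + M*T
(n + z(d(0), 3))² = (124 + 0*(1 + 3))² = (124 + 0*4)² = (124 + 0)² = 124² = 15376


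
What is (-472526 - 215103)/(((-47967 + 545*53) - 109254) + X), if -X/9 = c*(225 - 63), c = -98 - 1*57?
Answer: -687629/97654 ≈ -7.0415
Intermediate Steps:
c = -155 (c = -98 - 57 = -155)
X = 225990 (X = -(-1395)*(225 - 63) = -(-1395)*162 = -9*(-25110) = 225990)
(-472526 - 215103)/(((-47967 + 545*53) - 109254) + X) = (-472526 - 215103)/(((-47967 + 545*53) - 109254) + 225990) = -687629/(((-47967 + 28885) - 109254) + 225990) = -687629/((-19082 - 109254) + 225990) = -687629/(-128336 + 225990) = -687629/97654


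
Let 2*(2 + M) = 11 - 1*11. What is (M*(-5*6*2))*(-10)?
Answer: -1200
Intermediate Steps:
M = -2 (M = -2 + (11 - 1*11)/2 = -2 + (11 - 11)/2 = -2 + (1/2)*0 = -2 + 0 = -2)
(M*(-5*6*2))*(-10) = -2*(-5*6)*2*(-10) = -(-60)*2*(-10) = -2*(-60)*(-10) = 120*(-10) = -1200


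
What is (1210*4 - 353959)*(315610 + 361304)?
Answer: -236323538766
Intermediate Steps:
(1210*4 - 353959)*(315610 + 361304) = (4840 - 353959)*676914 = -349119*676914 = -236323538766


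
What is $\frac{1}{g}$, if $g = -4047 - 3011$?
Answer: $- \frac{1}{7058} \approx -0.00014168$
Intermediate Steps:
$g = -7058$ ($g = -4047 - 3011 = -7058$)
$\frac{1}{g} = \frac{1}{-7058} = - \frac{1}{7058}$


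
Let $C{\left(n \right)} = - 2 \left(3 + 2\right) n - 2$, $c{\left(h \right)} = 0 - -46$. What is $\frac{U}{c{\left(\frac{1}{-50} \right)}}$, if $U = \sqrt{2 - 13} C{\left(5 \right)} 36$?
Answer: $- \frac{936 i \sqrt{11}}{23} \approx - 134.97 i$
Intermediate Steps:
$c{\left(h \right)} = 46$ ($c{\left(h \right)} = 0 + 46 = 46$)
$C{\left(n \right)} = -2 - 10 n$ ($C{\left(n \right)} = - 2 \cdot 5 n - 2 = - 10 n - 2 = -2 - 10 n$)
$U = - 1872 i \sqrt{11}$ ($U = \sqrt{2 - 13} \left(-2 - 50\right) 36 = \sqrt{-11} \left(-2 - 50\right) 36 = i \sqrt{11} \left(-52\right) 36 = - 52 i \sqrt{11} \cdot 36 = - 1872 i \sqrt{11} \approx - 6208.7 i$)
$\frac{U}{c{\left(\frac{1}{-50} \right)}} = \frac{\left(-1872\right) i \sqrt{11}}{46} = - 1872 i \sqrt{11} \cdot \frac{1}{46} = - \frac{936 i \sqrt{11}}{23}$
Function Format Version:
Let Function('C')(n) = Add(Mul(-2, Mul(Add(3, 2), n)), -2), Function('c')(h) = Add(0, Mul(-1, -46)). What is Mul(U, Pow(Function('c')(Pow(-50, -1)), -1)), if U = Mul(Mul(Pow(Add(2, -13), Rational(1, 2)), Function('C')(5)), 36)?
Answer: Mul(Rational(-936, 23), I, Pow(11, Rational(1, 2))) ≈ Mul(-134.97, I)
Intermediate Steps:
Function('c')(h) = 46 (Function('c')(h) = Add(0, 46) = 46)
Function('C')(n) = Add(-2, Mul(-10, n)) (Function('C')(n) = Add(Mul(-2, Mul(5, n)), -2) = Add(Mul(-10, n), -2) = Add(-2, Mul(-10, n)))
U = Mul(-1872, I, Pow(11, Rational(1, 2))) (U = Mul(Mul(Pow(Add(2, -13), Rational(1, 2)), Add(-2, Mul(-10, 5))), 36) = Mul(Mul(Pow(-11, Rational(1, 2)), Add(-2, -50)), 36) = Mul(Mul(Mul(I, Pow(11, Rational(1, 2))), -52), 36) = Mul(Mul(-52, I, Pow(11, Rational(1, 2))), 36) = Mul(-1872, I, Pow(11, Rational(1, 2))) ≈ Mul(-6208.7, I))
Mul(U, Pow(Function('c')(Pow(-50, -1)), -1)) = Mul(Mul(-1872, I, Pow(11, Rational(1, 2))), Pow(46, -1)) = Mul(Mul(-1872, I, Pow(11, Rational(1, 2))), Rational(1, 46)) = Mul(Rational(-936, 23), I, Pow(11, Rational(1, 2)))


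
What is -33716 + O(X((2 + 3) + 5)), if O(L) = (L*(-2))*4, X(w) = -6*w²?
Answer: -28916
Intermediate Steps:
O(L) = -8*L (O(L) = -2*L*4 = -8*L)
-33716 + O(X((2 + 3) + 5)) = -33716 - (-48)*((2 + 3) + 5)² = -33716 - (-48)*(5 + 5)² = -33716 - (-48)*10² = -33716 - (-48)*100 = -33716 - 8*(-600) = -33716 + 4800 = -28916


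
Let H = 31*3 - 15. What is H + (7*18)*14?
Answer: 1842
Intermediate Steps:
H = 78 (H = 93 - 15 = 78)
H + (7*18)*14 = 78 + (7*18)*14 = 78 + 126*14 = 78 + 1764 = 1842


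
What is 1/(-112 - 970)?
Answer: -1/1082 ≈ -0.00092421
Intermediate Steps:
1/(-112 - 970) = 1/(-1082) = -1/1082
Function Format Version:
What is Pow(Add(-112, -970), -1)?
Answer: Rational(-1, 1082) ≈ -0.00092421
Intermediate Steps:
Pow(Add(-112, -970), -1) = Pow(-1082, -1) = Rational(-1, 1082)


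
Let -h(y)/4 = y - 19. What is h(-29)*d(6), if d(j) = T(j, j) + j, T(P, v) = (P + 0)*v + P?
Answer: 9216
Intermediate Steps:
h(y) = 76 - 4*y (h(y) = -4*(y - 19) = -4*(-19 + y) = 76 - 4*y)
T(P, v) = P + P*v (T(P, v) = P*v + P = P + P*v)
d(j) = j + j*(1 + j) (d(j) = j*(1 + j) + j = j + j*(1 + j))
h(-29)*d(6) = (76 - 4*(-29))*(6*(2 + 6)) = (76 + 116)*(6*8) = 192*48 = 9216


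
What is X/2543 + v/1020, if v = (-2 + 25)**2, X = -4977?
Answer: -3731293/2593860 ≈ -1.4385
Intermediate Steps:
v = 529 (v = 23**2 = 529)
X/2543 + v/1020 = -4977/2543 + 529/1020 = -3731293/2593860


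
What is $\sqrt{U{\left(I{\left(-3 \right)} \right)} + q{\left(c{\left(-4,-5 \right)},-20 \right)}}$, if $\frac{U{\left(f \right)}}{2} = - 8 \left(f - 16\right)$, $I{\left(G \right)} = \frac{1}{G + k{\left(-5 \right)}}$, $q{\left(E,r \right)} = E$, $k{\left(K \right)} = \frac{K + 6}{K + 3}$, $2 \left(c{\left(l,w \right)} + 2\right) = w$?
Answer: $\frac{\sqrt{50190}}{14} \approx 16.002$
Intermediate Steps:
$c{\left(l,w \right)} = -2 + \frac{w}{2}$
$k{\left(K \right)} = \frac{6 + K}{3 + K}$
$I{\left(G \right)} = \frac{1}{- \frac{1}{2} + G}$ ($I{\left(G \right)} = \frac{1}{G + \frac{6 - 5}{3 - 5}} = \frac{1}{G + \frac{1}{-2} \cdot 1} = \frac{1}{G - \frac{1}{2}} = \frac{1}{- \frac{1}{2} + G}$)
$U{\left(f \right)} = 256 - 16 f$ ($U{\left(f \right)} = 2 \left(- 8 \left(f - 16\right)\right) = 2 \left(- 8 \left(-16 + f\right)\right) = 2 \left(128 - 8 f\right) = 256 - 16 f$)
$\sqrt{U{\left(I{\left(-3 \right)} \right)} + q{\left(c{\left(-4,-5 \right)},-20 \right)}} = \sqrt{\left(256 - 16 \frac{2}{-1 + 2 \left(-3\right)}\right) + \left(-2 + \frac{1}{2} \left(-5\right)\right)} = \sqrt{\left(256 - 16 \frac{2}{-1 - 6}\right) - \frac{9}{2}} = \sqrt{\left(256 - 16 \frac{2}{-7}\right) - \frac{9}{2}} = \sqrt{\left(256 - 16 \cdot 2 \left(- \frac{1}{7}\right)\right) - \frac{9}{2}} = \sqrt{\left(256 - - \frac{32}{7}\right) - \frac{9}{2}} = \sqrt{\left(256 + \frac{32}{7}\right) - \frac{9}{2}} = \sqrt{\frac{1824}{7} - \frac{9}{2}} = \sqrt{\frac{3585}{14}} = \frac{\sqrt{50190}}{14}$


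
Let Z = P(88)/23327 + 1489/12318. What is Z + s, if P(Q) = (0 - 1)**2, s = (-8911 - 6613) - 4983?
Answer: -5892487360681/287341986 ≈ -20507.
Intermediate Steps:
s = -20507 (s = -15524 - 4983 = -20507)
P(Q) = 1 (P(Q) = (-1)**2 = 1)
Z = 34746221/287341986 (Z = 1/23327 + 1489/12318 = 34746221/287341986 ≈ 0.12092)
Z + s = 34746221/287341986 - 20507 = -5892487360681/287341986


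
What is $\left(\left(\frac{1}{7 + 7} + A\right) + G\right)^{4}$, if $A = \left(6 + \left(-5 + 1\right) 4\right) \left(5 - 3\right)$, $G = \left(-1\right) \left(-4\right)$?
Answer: $\frac{2472973441}{38416} \approx 64374.0$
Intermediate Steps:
$G = 4$
$A = -20$ ($A = \left(6 - 16\right) 2 = \left(-10\right) 2 = -20$)
$\left(\left(\frac{1}{7 + 7} + A\right) + G\right)^{4} = \left(\left(\frac{1}{7 + 7} - 20\right) + 4\right)^{4} = \left(\left(\frac{1}{14} - 20\right) + 4\right)^{4} = \left(- \frac{279}{14} + 4\right)^{4} = \left(- \frac{223}{14}\right)^{4} = \frac{2472973441}{38416}$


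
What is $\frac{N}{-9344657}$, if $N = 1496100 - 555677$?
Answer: $- \frac{940423}{9344657} \approx -0.10064$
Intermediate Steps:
$N = 940423$
$\frac{N}{-9344657} = \frac{940423}{-9344657} = 940423 \left(- \frac{1}{9344657}\right) = - \frac{940423}{9344657}$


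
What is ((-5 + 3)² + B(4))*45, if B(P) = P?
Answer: 360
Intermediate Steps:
((-5 + 3)² + B(4))*45 = ((-5 + 3)² + 4)*45 = ((-2)² + 4)*45 = (4 + 4)*45 = 8*45 = 360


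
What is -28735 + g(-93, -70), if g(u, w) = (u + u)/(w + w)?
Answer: -2011357/70 ≈ -28734.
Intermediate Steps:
g(u, w) = u/w (g(u, w) = (2*u)/((2*w)) = (2*u)*(1/(2*w)) = u/w)
-28735 + g(-93, -70) = -28735 - 93/(-70) = -28735 - 93*(-1/70) = -28735 + 93/70 = -2011357/70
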